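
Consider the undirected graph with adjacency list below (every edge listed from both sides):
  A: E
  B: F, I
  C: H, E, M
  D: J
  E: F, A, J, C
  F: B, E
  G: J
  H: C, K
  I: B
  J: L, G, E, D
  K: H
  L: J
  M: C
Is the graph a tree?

|V| = 13, |E| = 12.
Connected and |E| = |V| - 1, which characterizes a tree.

Yes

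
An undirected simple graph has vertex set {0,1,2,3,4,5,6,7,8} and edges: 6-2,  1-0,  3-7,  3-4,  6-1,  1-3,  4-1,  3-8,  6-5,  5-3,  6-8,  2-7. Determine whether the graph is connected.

Starting from 0 and exploring outward reaches every vertex (0, 1, 3, 4, 6, 8, 7, 5, 2); the graph is connected.

Yes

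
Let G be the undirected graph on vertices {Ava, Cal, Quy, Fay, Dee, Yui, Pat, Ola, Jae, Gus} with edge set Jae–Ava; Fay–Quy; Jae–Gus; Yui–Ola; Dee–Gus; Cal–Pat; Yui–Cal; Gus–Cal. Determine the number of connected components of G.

Component: {Quy, Fay}
Component: {Ava, Cal, Dee, Yui, Pat, Ola, Jae, Gus}

2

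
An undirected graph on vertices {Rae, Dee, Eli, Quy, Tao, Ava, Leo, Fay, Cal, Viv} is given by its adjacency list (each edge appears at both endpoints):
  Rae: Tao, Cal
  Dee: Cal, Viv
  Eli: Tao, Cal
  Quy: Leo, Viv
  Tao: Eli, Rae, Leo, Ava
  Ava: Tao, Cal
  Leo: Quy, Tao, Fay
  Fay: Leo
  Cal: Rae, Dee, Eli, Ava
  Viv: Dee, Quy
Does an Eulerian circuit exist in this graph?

No

Degrees: Rae:2, Dee:2, Eli:2, Quy:2, Tao:4, Ava:2, Leo:3, Fay:1, Cal:4, Viv:2
Vertices with odd degree: Leo, Fay. An Eulerian circuit requires all degrees even.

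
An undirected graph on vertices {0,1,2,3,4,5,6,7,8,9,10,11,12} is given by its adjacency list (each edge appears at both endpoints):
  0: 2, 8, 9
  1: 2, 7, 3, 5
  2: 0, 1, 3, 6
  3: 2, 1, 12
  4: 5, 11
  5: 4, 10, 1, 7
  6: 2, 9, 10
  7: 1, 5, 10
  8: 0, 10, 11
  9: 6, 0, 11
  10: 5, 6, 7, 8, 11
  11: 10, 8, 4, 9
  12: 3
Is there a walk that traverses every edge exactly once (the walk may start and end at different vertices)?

No

Degrees: 0:3, 1:4, 2:4, 3:3, 4:2, 5:4, 6:3, 7:3, 8:3, 9:3, 10:5, 11:4, 12:1
Odd-degree vertices: 0, 3, 6, 7, 8, 9, 10, 12 (8 total).
With 8 odd-degree vertices (more than two), no single trail can use every edge.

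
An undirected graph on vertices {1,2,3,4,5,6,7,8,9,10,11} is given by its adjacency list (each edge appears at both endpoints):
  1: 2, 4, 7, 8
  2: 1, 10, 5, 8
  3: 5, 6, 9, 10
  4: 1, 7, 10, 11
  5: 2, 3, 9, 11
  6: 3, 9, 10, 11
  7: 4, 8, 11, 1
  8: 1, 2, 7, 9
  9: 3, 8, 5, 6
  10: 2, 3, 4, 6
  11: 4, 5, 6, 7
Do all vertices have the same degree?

Degrees: 1:4, 2:4, 3:4, 4:4, 5:4, 6:4, 7:4, 8:4, 9:4, 10:4, 11:4
All degrees equal 4; the graph is regular.

Yes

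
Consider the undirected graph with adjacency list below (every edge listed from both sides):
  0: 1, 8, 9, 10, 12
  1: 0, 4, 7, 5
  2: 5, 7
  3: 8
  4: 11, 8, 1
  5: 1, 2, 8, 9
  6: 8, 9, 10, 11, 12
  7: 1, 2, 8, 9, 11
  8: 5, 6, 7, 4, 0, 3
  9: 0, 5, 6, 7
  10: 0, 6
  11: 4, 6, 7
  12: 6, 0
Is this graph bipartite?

Yes

A valid 2-coloring puts {1, 2, 8, 9, 10, 11, 12} on one side and {0, 3, 4, 5, 6, 7} on the other; every edge crosses between the two sides.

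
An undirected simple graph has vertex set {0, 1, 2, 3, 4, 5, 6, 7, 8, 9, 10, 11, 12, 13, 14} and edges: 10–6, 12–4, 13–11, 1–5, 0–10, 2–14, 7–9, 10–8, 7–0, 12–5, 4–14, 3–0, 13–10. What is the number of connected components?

Component: {1, 2, 4, 5, 12, 14}
Component: {0, 3, 6, 7, 8, 9, 10, 11, 13}

2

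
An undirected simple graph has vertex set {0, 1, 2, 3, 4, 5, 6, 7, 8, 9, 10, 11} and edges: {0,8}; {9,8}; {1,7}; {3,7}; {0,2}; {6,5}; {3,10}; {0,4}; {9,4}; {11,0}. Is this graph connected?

No

Component: {5, 6}
Component: {1, 3, 7, 10}
Component: {0, 2, 4, 8, 9, 11}
No edge joins these 3 groups, so the graph is disconnected.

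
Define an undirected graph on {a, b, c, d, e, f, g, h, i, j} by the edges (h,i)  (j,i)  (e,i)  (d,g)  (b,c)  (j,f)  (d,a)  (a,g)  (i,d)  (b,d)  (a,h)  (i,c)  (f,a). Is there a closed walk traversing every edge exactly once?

Degrees: a:4, b:2, c:2, d:4, e:1, f:2, g:2, h:2, i:5, j:2
Vertices with odd degree: e, i. An Eulerian circuit requires all degrees even.

No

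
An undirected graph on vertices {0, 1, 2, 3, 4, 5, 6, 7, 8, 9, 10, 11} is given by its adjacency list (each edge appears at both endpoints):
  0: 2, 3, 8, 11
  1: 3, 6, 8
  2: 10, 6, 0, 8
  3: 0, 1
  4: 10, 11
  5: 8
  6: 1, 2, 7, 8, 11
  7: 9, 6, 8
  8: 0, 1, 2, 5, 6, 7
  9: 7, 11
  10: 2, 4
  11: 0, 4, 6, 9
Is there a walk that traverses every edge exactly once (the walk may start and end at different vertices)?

Degrees: 0:4, 1:3, 2:4, 3:2, 4:2, 5:1, 6:5, 7:3, 8:6, 9:2, 10:2, 11:4
Odd-degree vertices: 1, 5, 6, 7 (4 total).
With 4 odd-degree vertices (more than two), no single trail can use every edge.

No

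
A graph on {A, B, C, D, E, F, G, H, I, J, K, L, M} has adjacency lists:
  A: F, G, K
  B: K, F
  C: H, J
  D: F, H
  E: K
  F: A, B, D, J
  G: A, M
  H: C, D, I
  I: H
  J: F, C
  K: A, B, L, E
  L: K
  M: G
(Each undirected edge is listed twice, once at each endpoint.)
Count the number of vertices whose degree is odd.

Degrees: A:3, B:2, C:2, D:2, E:1, F:4, G:2, H:3, I:1, J:2, K:4, L:1, M:1
Odd-degree vertices: A, E, H, I, L, M.

6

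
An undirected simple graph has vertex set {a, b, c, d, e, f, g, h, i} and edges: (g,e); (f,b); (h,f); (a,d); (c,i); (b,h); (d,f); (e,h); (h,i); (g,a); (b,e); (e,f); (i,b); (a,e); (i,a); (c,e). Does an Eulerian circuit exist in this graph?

Degrees: a:4, b:4, c:2, d:2, e:6, f:4, g:2, h:4, i:4
All degrees are even and the non-isolated vertices are connected — an Eulerian circuit exists.

Yes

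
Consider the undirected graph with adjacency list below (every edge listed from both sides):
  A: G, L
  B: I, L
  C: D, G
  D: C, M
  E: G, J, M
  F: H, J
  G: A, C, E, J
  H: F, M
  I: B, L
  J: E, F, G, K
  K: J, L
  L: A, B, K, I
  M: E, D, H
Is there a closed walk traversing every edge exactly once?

No

Degrees: A:2, B:2, C:2, D:2, E:3, F:2, G:4, H:2, I:2, J:4, K:2, L:4, M:3
Vertices with odd degree: E, M. An Eulerian circuit requires all degrees even.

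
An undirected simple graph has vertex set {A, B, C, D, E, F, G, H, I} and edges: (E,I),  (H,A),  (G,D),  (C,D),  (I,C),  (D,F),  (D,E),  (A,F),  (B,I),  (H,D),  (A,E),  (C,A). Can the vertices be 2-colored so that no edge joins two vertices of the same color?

Partition the vertices as {B, C, E, F, G, H} vs {A, D, I}. Each listed edge has one endpoint in each part, so the graph is bipartite.

Yes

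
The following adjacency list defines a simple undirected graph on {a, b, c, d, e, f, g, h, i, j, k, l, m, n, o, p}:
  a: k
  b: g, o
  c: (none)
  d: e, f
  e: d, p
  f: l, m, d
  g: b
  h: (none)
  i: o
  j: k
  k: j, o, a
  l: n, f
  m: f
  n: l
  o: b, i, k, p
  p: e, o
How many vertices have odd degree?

Degrees: a:1, b:2, c:0, d:2, e:2, f:3, g:1, h:0, i:1, j:1, k:3, l:2, m:1, n:1, o:4, p:2
Odd-degree vertices: a, f, g, i, j, k, m, n.

8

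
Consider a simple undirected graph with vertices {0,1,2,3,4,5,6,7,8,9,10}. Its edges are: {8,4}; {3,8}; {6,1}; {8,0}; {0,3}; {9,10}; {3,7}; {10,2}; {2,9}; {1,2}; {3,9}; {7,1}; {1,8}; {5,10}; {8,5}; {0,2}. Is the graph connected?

Starting from 0 and exploring outward reaches every vertex (0, 8, 2, 3, 5, 4, 1, 9, 10, 7, 6); the graph is connected.

Yes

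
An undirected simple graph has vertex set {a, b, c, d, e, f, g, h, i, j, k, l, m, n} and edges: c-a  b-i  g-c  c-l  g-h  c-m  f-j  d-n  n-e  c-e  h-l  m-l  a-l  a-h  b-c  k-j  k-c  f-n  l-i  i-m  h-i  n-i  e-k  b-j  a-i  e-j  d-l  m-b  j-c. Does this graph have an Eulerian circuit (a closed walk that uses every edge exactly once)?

No

Degrees: a:4, b:4, c:8, d:2, e:4, f:2, g:2, h:4, i:6, j:5, k:3, l:6, m:4, n:4
Vertices with odd degree: j, k. An Eulerian circuit requires all degrees even.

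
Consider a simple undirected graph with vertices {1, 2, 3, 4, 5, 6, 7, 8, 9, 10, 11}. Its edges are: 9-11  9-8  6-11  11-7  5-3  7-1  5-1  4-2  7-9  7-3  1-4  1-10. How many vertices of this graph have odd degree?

Degrees: 1:4, 2:1, 3:2, 4:2, 5:2, 6:1, 7:4, 8:1, 9:3, 10:1, 11:3
Odd-degree vertices: 2, 6, 8, 9, 10, 11.

6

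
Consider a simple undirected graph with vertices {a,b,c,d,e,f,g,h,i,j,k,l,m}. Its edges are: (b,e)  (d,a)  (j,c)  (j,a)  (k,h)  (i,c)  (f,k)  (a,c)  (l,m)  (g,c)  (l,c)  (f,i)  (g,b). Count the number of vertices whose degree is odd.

6

Degrees: a:3, b:2, c:5, d:1, e:1, f:2, g:2, h:1, i:2, j:2, k:2, l:2, m:1
Odd-degree vertices: a, c, d, e, h, m.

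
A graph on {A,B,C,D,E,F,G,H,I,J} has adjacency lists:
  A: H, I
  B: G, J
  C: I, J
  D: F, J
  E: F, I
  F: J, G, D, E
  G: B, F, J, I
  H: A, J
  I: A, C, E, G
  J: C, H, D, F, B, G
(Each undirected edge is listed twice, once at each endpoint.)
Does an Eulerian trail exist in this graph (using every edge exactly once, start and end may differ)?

Yes

Degrees: A:2, B:2, C:2, D:2, E:2, F:4, G:4, H:2, I:4, J:6
Odd-degree vertices: none (0 total).
The non-isolated vertices are connected and exactly 0 have odd degree, so an Eulerian trail exists.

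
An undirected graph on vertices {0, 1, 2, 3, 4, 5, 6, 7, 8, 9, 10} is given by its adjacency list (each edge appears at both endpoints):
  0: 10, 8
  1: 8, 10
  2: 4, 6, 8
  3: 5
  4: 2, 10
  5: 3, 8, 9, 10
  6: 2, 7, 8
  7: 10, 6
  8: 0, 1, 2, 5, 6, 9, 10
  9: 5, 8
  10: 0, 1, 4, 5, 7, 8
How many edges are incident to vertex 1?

Neighbors of 1: 8, 10.

2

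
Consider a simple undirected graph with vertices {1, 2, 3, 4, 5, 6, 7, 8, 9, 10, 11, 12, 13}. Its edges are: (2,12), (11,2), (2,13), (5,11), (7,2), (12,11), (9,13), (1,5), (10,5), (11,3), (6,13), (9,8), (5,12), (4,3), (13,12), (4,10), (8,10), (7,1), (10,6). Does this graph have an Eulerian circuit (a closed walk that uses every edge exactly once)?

Degrees: 1:2, 2:4, 3:2, 4:2, 5:4, 6:2, 7:2, 8:2, 9:2, 10:4, 11:4, 12:4, 13:4
Every vertex has even degree and the edges form a single connected piece, so an Eulerian circuit exists.

Yes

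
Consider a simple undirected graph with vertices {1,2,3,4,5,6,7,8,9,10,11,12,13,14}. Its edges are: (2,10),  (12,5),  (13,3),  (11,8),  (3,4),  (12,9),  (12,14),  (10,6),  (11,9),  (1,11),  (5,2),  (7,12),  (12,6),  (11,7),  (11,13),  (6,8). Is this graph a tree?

No

|V| = 14, |E| = 16.
A tree on 14 vertices has exactly 13 edges; this graph has 16, so it contains a cycle and is not a tree.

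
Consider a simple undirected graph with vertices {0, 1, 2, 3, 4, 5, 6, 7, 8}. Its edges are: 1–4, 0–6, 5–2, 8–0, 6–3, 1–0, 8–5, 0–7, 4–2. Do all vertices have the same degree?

No

Degrees: 0:4, 1:2, 2:2, 3:1, 4:2, 5:2, 6:2, 7:1, 8:2
Degrees are not all equal (e.g. deg(3)=1 but deg(0)=4); not regular.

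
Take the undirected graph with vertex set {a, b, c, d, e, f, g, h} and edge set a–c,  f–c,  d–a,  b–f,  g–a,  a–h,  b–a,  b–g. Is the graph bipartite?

g-b-a-g is an odd cycle (length 3), and a bipartite graph can contain only even cycles.

No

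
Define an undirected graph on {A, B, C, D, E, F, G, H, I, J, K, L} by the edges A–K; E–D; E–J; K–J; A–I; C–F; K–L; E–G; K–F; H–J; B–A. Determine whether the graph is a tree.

Yes

|V| = 12, |E| = 11.
It is connected with exactly 11 edges, hence acyclic — it is a tree.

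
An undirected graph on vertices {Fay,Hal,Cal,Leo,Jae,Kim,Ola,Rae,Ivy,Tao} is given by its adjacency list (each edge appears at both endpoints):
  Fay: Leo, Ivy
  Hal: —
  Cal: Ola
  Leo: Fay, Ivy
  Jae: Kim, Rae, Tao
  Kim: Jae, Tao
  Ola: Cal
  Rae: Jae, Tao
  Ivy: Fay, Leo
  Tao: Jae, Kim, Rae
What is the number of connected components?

4

Component: {Hal}
Component: {Cal, Ola}
Component: {Fay, Leo, Ivy}
Component: {Jae, Kim, Rae, Tao}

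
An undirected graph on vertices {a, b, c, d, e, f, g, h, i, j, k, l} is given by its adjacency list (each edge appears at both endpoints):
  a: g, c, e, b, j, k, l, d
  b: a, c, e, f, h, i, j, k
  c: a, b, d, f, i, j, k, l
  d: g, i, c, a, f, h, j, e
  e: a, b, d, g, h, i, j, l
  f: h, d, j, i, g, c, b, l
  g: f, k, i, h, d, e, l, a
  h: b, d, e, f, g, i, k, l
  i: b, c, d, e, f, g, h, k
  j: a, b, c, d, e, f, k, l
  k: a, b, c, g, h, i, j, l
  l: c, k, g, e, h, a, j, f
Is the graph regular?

Yes

Degrees: a:8, b:8, c:8, d:8, e:8, f:8, g:8, h:8, i:8, j:8, k:8, l:8
All degrees equal 8; the graph is regular.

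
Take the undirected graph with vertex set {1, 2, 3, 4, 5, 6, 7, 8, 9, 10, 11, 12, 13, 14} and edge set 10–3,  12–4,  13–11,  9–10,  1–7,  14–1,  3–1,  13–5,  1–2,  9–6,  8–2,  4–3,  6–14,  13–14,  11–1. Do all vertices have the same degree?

Degrees: 1:5, 2:2, 3:3, 4:2, 5:1, 6:2, 7:1, 8:1, 9:2, 10:2, 11:2, 12:1, 13:3, 14:3
Degrees are not all equal (e.g. deg(5)=1 but deg(1)=5); not regular.

No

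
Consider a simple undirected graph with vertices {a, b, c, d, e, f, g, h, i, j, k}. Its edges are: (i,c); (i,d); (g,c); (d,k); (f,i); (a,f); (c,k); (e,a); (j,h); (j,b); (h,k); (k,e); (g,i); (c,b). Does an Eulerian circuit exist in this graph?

Yes

Degrees: a:2, b:2, c:4, d:2, e:2, f:2, g:2, h:2, i:4, j:2, k:4
All degrees are even and the non-isolated vertices are connected — an Eulerian circuit exists.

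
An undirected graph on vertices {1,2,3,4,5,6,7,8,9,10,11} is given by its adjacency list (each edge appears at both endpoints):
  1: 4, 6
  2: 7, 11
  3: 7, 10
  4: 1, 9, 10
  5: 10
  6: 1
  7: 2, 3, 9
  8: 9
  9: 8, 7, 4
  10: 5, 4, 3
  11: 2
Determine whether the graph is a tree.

|V| = 11, |E| = 11.
Connected but with 11 > 10 edges, so it has a cycle and is not a tree.

No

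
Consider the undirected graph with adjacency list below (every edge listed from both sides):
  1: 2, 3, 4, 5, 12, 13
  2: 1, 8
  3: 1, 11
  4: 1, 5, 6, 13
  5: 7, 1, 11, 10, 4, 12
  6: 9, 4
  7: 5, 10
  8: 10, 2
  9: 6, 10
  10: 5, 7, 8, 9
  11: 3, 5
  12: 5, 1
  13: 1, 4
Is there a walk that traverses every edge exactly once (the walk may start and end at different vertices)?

Yes

Degrees: 1:6, 2:2, 3:2, 4:4, 5:6, 6:2, 7:2, 8:2, 9:2, 10:4, 11:2, 12:2, 13:2
Odd-degree vertices: none (0 total).
The non-isolated vertices are connected and exactly 0 have odd degree, so an Eulerian trail exists.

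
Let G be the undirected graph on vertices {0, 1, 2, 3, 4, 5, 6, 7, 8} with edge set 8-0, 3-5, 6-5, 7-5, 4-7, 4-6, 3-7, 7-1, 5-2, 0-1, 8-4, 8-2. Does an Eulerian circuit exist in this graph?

No

Degrees: 0:2, 1:2, 2:2, 3:2, 4:3, 5:4, 6:2, 7:4, 8:3
Vertices with odd degree: 4, 8. An Eulerian circuit requires all degrees even.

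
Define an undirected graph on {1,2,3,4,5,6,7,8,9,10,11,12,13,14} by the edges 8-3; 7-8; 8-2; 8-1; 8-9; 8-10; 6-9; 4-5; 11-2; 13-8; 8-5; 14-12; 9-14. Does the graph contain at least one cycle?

|V| = 14, |E| = 13, number of components = 1.
A forest on 14 vertices with 1 component has exactly 13 edges, which matches — so no cycle.

No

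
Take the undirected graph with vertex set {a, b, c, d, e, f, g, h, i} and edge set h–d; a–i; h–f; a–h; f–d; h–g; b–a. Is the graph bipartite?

No

The cycle f-d-h-f has length 3, which is odd, so the graph is not bipartite.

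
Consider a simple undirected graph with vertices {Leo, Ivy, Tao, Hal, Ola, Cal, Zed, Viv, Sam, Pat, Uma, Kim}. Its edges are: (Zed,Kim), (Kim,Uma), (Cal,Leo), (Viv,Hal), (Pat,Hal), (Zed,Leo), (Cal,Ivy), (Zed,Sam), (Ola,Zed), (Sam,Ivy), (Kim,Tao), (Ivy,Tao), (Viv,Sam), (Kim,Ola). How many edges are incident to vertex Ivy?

Neighbors of Ivy: Tao, Cal, Sam.

3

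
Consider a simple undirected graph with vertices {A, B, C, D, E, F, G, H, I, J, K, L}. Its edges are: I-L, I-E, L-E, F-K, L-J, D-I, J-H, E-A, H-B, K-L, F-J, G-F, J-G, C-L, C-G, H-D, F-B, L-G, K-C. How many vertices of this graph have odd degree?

6

Degrees: A:1, B:2, C:3, D:2, E:3, F:4, G:4, H:3, I:3, J:4, K:3, L:6
Odd-degree vertices: A, C, E, H, I, K.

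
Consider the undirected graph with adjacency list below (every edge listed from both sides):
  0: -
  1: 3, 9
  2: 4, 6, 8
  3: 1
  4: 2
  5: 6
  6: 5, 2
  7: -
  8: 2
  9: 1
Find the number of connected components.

4

Component: {0}
Component: {7}
Component: {1, 3, 9}
Component: {2, 4, 5, 6, 8}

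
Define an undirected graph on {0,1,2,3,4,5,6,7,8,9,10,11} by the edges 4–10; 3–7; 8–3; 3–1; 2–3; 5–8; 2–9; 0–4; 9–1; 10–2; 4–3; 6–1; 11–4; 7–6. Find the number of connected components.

1

Component: {0, 1, 2, 3, 4, 5, 6, 7, 8, 9, 10, 11}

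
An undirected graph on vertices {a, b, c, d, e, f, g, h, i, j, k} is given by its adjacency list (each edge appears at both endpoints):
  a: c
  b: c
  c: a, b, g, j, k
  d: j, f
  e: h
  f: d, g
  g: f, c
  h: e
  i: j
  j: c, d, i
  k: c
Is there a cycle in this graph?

Yes

The graph has 11 vertices, 10 edges, and 2 connected components.
One cycle is c-j-d-f-g-c.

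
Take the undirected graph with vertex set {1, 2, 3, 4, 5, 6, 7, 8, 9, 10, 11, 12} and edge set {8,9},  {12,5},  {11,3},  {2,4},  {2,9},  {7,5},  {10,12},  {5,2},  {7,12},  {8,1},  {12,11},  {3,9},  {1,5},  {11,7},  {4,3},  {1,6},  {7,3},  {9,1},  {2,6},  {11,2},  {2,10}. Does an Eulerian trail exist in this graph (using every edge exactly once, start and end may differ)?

Degrees: 1:4, 2:6, 3:4, 4:2, 5:4, 6:2, 7:4, 8:2, 9:4, 10:2, 11:4, 12:4
Odd-degree vertices: none (0 total).
With 0 odd-degree vertices and all edges in one connected piece, an Eulerian trail exists.

Yes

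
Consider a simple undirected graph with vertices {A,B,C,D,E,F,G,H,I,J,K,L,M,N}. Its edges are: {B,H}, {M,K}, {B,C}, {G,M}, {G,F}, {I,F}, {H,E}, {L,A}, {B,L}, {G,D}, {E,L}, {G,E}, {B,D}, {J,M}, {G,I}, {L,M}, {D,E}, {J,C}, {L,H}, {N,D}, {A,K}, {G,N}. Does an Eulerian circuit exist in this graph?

No

Degrees: A:2, B:4, C:2, D:4, E:4, F:2, G:6, H:3, I:2, J:2, K:2, L:5, M:4, N:2
Vertices with odd degree: H, L. An Eulerian circuit requires all degrees even.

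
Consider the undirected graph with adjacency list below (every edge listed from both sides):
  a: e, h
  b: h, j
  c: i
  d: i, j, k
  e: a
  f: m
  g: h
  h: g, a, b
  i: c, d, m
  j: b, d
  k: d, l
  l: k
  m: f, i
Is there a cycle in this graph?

No

|V| = 13, |E| = 12, number of components = 1.
A forest on 13 vertices with 1 component has exactly 12 edges, which matches — so no cycle.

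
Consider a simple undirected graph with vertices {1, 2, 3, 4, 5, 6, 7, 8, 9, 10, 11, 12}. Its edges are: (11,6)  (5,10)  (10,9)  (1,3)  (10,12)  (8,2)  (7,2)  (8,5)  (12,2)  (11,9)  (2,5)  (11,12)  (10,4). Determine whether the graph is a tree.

No

The graph has 12 vertices and 13 edges.
It is not connected, so it is not a tree.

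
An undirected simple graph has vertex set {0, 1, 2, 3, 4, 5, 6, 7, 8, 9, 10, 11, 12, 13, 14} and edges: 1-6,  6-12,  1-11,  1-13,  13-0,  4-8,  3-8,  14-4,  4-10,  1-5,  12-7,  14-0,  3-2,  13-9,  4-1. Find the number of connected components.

Component: {0, 1, 2, 3, 4, 5, 6, 7, 8, 9, 10, 11, 12, 13, 14}

1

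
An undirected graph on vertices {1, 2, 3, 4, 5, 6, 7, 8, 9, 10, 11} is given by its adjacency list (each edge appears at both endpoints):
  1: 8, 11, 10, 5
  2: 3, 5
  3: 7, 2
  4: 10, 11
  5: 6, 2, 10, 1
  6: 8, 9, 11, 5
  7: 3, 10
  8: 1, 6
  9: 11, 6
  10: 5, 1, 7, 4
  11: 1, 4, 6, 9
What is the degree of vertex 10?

4

Neighbors of 10: 1, 4, 5, 7.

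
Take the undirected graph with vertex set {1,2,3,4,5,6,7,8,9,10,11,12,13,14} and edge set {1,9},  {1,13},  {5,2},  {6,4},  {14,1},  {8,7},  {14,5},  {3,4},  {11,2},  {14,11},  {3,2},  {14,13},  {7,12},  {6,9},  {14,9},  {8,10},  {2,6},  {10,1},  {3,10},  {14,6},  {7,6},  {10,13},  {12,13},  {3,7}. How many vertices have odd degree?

2

Degrees: 1:4, 2:4, 3:4, 4:2, 5:2, 6:5, 7:4, 8:2, 9:3, 10:4, 11:2, 12:2, 13:4, 14:6
Odd-degree vertices: 6, 9.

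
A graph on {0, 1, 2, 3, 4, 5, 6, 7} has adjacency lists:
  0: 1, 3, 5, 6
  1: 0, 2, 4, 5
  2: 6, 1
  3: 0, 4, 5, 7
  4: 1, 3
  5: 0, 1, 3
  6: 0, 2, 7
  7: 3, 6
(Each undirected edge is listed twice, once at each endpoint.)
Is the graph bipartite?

0-5-1-0 is an odd cycle (length 3), and a bipartite graph can contain only even cycles.

No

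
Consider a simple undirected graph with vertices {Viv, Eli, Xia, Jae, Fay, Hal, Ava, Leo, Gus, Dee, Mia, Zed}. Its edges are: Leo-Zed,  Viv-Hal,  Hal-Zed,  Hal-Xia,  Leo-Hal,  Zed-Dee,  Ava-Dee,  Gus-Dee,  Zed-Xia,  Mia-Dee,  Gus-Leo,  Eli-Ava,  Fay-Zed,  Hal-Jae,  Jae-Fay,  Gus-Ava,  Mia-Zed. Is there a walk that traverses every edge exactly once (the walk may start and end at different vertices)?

Degrees: Viv:1, Eli:1, Xia:2, Jae:2, Fay:2, Hal:5, Ava:3, Leo:3, Gus:3, Dee:4, Mia:2, Zed:6
Odd-degree vertices: Viv, Eli, Hal, Ava, Leo, Gus (6 total).
An Eulerian trail requires 0 or 2 odd-degree vertices; here there are 6.

No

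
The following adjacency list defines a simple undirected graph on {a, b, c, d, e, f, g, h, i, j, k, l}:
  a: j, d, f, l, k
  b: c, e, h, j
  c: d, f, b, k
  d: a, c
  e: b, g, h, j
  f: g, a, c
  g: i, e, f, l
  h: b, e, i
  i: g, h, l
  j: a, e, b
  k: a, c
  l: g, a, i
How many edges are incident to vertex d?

2

Neighbors of d: a, c.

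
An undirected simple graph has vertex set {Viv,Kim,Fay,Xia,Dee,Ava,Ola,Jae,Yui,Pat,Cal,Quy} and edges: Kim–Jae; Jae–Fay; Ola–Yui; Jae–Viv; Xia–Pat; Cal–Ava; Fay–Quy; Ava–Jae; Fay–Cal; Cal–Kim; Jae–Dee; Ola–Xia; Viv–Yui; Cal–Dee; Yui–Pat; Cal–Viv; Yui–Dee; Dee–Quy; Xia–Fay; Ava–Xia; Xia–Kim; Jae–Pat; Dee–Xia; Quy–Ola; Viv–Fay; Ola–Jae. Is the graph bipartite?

The cycle Cal-Viv-Fay-Cal has length 3, which is odd, so the graph is not bipartite.

No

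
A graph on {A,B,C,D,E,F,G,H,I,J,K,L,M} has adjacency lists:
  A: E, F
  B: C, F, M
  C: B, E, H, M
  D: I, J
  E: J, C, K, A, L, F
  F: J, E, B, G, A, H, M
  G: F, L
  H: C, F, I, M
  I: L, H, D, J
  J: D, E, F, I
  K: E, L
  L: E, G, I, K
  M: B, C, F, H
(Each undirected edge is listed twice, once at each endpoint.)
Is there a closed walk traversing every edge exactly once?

Degrees: A:2, B:3, C:4, D:2, E:6, F:7, G:2, H:4, I:4, J:4, K:2, L:4, M:4
B, F have odd degree; an Eulerian circuit needs every degree to be even, so none exists.

No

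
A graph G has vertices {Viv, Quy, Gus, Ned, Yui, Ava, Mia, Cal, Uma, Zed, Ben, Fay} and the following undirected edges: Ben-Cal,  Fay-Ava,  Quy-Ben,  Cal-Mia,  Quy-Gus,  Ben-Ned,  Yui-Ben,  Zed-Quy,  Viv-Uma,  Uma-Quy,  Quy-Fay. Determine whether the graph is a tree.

Yes

|V| = 12, |E| = 11.
It is connected with exactly 11 edges, hence acyclic — it is a tree.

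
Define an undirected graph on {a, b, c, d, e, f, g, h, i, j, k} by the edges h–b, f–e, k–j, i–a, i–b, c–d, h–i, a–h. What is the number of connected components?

Component: {g}
Component: {c, d}
Component: {e, f}
Component: {j, k}
Component: {a, b, h, i}

5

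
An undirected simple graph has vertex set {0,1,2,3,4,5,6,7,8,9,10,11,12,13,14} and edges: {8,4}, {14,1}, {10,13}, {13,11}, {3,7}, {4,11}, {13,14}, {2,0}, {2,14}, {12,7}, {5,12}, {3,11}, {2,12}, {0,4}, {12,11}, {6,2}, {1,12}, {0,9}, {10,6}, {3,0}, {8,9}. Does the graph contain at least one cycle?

Yes

|V| = 15, |E| = 21, number of components = 1.
One cycle is 2-14-13-10-6-2.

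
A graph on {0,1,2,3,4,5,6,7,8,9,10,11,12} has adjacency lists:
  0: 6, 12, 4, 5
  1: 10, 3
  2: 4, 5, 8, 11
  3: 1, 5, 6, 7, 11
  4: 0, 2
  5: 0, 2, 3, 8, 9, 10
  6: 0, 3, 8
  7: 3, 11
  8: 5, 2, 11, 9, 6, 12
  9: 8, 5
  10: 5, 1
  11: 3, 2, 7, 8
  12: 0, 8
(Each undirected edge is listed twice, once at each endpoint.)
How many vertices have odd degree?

2

Degrees: 0:4, 1:2, 2:4, 3:5, 4:2, 5:6, 6:3, 7:2, 8:6, 9:2, 10:2, 11:4, 12:2
Odd-degree vertices: 3, 6.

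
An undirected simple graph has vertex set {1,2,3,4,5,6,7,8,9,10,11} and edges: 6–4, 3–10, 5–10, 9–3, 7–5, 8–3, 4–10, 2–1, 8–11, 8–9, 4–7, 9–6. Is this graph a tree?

No

The graph has 11 vertices and 12 edges.
It is not connected, so it is not a tree.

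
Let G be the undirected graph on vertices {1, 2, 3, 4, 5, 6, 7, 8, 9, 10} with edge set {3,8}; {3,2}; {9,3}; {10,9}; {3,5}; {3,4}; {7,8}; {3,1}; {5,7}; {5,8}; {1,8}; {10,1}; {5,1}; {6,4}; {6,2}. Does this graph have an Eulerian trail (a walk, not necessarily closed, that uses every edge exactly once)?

Degrees: 1:4, 2:2, 3:6, 4:2, 5:4, 6:2, 7:2, 8:4, 9:2, 10:2
Odd-degree vertices: none (0 total).
The non-isolated vertices are connected and exactly 0 have odd degree, so an Eulerian trail exists.

Yes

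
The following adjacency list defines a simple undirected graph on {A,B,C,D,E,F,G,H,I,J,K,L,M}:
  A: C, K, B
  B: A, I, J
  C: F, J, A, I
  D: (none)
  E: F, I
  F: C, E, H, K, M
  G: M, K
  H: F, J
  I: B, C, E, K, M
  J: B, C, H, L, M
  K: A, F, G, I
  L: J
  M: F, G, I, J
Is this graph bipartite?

Partition the vertices as {B, C, D, E, H, K, L, M} vs {A, F, G, I, J}. Each listed edge has one endpoint in each part, so the graph is bipartite.

Yes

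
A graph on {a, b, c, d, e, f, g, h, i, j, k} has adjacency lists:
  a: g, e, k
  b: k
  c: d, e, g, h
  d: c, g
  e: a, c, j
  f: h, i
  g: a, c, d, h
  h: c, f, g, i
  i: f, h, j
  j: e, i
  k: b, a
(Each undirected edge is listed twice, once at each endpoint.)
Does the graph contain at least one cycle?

Yes

The graph has 11 vertices, 15 edges, and 1 connected component.
One cycle is a-g-h-i-j-e-a.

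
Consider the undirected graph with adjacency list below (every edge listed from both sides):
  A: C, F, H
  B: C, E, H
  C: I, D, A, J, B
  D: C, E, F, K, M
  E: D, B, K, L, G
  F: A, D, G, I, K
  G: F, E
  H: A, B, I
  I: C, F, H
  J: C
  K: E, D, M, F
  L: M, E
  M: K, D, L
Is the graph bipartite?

No

The cycle K-D-M-K has length 3, which is odd, so the graph is not bipartite.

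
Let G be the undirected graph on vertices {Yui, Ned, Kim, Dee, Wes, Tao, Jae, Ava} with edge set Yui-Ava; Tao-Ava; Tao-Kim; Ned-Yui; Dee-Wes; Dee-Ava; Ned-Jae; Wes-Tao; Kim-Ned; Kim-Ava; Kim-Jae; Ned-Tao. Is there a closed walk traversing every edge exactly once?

Yes

Degrees: Yui:2, Ned:4, Kim:4, Dee:2, Wes:2, Tao:4, Jae:2, Ava:4
All degrees are even and the non-isolated vertices are connected — an Eulerian circuit exists.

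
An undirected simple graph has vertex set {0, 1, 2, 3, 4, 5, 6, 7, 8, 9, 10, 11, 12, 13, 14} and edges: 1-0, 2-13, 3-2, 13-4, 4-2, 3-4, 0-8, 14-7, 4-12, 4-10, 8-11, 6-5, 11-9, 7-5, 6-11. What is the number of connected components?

2

Component: {2, 3, 4, 10, 12, 13}
Component: {0, 1, 5, 6, 7, 8, 9, 11, 14}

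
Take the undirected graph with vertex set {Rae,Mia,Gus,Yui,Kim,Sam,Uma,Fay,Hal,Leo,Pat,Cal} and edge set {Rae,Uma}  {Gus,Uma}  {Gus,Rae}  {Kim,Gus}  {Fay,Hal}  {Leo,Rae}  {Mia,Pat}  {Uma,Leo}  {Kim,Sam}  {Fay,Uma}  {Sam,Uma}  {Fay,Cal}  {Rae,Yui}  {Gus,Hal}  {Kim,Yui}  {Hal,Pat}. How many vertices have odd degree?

Degrees: Rae:4, Mia:1, Gus:4, Yui:2, Kim:3, Sam:2, Uma:5, Fay:3, Hal:3, Leo:2, Pat:2, Cal:1
Odd-degree vertices: Mia, Kim, Uma, Fay, Hal, Cal.

6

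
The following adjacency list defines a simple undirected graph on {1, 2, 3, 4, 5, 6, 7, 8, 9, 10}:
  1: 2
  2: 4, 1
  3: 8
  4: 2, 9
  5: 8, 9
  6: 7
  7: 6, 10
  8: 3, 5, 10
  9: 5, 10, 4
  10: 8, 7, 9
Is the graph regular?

Degrees: 1:1, 2:2, 3:1, 4:2, 5:2, 6:1, 7:2, 8:3, 9:3, 10:3
Vertex 1 has degree 1 while 8 has degree 3, so the graph is not regular.

No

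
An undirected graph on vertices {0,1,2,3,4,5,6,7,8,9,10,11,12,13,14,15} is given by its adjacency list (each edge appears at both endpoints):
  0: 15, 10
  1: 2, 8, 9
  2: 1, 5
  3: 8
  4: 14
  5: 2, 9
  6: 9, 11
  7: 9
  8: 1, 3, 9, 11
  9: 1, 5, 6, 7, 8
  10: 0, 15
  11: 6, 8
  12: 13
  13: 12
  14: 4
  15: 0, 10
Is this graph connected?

Component: {4, 14}
Component: {12, 13}
Component: {0, 10, 15}
Component: {1, 2, 3, 5, 6, 7, 8, 9, 11}
No edge joins these 4 groups, so the graph is disconnected.

No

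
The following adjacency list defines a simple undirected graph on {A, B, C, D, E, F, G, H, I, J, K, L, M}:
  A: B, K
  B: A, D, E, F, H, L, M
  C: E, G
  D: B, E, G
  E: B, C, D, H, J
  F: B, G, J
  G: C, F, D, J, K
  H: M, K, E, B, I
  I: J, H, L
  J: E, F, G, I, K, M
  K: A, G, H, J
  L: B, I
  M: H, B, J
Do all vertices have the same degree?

No

Degrees: A:2, B:7, C:2, D:3, E:5, F:3, G:5, H:5, I:3, J:6, K:4, L:2, M:3
Degrees are not all equal (e.g. deg(A)=2 but deg(B)=7); not regular.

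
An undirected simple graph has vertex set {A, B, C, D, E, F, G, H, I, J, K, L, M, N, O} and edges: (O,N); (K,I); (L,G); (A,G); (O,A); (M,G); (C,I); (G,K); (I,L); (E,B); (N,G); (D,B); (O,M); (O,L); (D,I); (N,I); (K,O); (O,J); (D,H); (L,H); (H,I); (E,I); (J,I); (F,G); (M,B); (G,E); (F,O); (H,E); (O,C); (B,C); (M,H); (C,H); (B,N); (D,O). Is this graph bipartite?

The cycle I-H-E-I has length 3, which is odd, so the graph is not bipartite.

No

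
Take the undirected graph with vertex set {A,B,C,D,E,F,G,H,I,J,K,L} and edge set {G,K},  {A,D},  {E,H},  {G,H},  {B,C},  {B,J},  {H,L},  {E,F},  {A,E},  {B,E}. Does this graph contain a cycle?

No

|V| = 12, |E| = 10, number of components = 2.
Since 10 = 12 - 2, the graph is a forest and contains no cycle.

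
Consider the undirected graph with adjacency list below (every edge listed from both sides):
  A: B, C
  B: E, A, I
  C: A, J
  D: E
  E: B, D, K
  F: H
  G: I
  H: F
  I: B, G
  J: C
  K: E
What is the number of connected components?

Component: {F, H}
Component: {A, B, C, D, E, G, I, J, K}

2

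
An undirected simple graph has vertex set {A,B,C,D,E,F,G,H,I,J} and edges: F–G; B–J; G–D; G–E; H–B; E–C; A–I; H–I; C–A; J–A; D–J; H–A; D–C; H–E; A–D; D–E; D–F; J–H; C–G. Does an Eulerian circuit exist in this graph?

No

Degrees: A:5, B:2, C:4, D:6, E:4, F:2, G:4, H:5, I:2, J:4
A, H have odd degree; an Eulerian circuit needs every degree to be even, so none exists.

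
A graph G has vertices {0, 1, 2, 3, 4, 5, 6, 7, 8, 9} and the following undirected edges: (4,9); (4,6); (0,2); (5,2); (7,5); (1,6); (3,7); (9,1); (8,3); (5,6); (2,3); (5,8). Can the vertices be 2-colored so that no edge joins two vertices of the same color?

Yes

A valid 2-coloring puts {2, 6, 7, 8, 9} on one side and {0, 1, 3, 4, 5} on the other; every edge crosses between the two sides.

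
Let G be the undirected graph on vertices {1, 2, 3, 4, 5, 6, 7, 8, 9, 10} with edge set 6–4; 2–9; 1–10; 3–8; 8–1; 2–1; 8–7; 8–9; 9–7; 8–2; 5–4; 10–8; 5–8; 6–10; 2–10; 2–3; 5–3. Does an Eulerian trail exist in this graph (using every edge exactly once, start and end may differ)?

No

Degrees: 1:3, 2:5, 3:3, 4:2, 5:3, 6:2, 7:2, 8:7, 9:3, 10:4
Odd-degree vertices: 1, 2, 3, 5, 8, 9 (6 total).
With 6 odd-degree vertices (more than two), no single trail can use every edge.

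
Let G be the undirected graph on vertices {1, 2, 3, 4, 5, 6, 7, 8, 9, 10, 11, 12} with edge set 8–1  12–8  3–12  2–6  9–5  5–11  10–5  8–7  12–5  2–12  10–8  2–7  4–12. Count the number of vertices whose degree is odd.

Degrees: 1:1, 2:3, 3:1, 4:1, 5:4, 6:1, 7:2, 8:4, 9:1, 10:2, 11:1, 12:5
Odd-degree vertices: 1, 2, 3, 4, 6, 9, 11, 12.

8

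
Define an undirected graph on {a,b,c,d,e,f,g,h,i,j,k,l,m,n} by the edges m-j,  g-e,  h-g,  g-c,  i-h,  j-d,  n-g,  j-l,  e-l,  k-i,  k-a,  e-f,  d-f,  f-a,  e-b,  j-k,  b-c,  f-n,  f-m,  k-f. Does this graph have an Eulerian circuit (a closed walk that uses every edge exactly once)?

Yes

Degrees: a:2, b:2, c:2, d:2, e:4, f:6, g:4, h:2, i:2, j:4, k:4, l:2, m:2, n:2
All degrees are even and the non-isolated vertices are connected — an Eulerian circuit exists.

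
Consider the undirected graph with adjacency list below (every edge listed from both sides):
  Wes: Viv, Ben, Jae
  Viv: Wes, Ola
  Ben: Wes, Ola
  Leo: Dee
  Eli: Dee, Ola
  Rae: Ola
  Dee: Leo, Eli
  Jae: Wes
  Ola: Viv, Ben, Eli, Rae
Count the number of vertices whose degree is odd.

Degrees: Wes:3, Viv:2, Ben:2, Leo:1, Eli:2, Rae:1, Dee:2, Jae:1, Ola:4
Odd-degree vertices: Wes, Leo, Rae, Jae.

4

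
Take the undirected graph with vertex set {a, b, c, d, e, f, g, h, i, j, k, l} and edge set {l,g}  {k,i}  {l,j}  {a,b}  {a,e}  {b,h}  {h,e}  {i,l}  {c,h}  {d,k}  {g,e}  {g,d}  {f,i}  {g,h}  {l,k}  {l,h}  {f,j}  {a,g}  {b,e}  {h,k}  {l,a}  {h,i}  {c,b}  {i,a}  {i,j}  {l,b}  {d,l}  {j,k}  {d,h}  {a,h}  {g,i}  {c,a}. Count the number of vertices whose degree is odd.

6

Degrees: a:7, b:5, c:3, d:4, e:4, f:2, g:6, h:9, i:7, j:4, k:5, l:8
Odd-degree vertices: a, b, c, h, i, k.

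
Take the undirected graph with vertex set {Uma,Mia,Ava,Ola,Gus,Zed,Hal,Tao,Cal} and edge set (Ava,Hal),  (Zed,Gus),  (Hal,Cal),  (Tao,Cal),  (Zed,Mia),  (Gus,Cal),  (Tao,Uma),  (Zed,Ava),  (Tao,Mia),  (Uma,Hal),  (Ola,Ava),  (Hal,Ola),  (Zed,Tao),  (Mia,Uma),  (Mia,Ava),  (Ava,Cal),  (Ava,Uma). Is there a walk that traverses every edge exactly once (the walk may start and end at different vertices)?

Yes

Degrees: Uma:4, Mia:4, Ava:6, Ola:2, Gus:2, Zed:4, Hal:4, Tao:4, Cal:4
Odd-degree vertices: none (0 total).
With 0 odd-degree vertices and all edges in one connected piece, an Eulerian trail exists.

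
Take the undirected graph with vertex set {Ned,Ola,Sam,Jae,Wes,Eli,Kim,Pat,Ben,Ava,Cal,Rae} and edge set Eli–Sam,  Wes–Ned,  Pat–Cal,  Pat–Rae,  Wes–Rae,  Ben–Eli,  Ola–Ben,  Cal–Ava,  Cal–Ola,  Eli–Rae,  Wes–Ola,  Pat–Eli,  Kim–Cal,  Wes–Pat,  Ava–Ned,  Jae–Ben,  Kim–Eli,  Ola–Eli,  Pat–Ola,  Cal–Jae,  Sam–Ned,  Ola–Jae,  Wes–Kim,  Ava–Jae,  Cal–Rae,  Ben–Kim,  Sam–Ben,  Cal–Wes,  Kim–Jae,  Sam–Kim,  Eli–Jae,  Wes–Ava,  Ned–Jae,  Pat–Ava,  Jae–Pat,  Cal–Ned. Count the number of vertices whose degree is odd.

Degrees: Ned:5, Ola:6, Sam:4, Jae:8, Wes:7, Eli:7, Kim:6, Pat:7, Ben:5, Ava:5, Cal:8, Rae:4
Odd-degree vertices: Ned, Wes, Eli, Pat, Ben, Ava.

6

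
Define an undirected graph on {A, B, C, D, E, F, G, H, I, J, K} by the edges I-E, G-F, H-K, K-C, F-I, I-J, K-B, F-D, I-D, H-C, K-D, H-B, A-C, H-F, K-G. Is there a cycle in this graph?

|V| = 11, |E| = 15, number of components = 1.
Since 15 > 11 - 1, a cycle must exist; for instance K-G-F-I-D-K.

Yes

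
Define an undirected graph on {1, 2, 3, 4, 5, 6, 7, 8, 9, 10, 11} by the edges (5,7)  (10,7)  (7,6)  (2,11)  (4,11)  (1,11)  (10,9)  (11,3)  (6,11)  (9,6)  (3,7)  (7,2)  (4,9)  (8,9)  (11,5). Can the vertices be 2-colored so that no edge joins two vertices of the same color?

Yes

Color {7, 9, 11} black and {1, 2, 3, 4, 5, 6, 8, 10} white. No edge joins two same-colored vertices, so the graph is bipartite.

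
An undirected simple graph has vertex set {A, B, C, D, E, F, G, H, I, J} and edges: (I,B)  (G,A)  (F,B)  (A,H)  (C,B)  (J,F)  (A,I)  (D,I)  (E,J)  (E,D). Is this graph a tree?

No

The graph has 10 vertices and 10 edges.
A tree on 10 vertices has exactly 9 edges; this graph has 10, so it contains a cycle and is not a tree.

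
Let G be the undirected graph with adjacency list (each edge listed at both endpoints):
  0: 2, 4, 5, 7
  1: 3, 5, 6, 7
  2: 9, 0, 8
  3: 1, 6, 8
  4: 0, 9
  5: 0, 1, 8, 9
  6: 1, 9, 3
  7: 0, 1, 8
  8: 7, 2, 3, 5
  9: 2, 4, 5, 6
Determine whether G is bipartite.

No

6-3-1-6 is an odd cycle (length 3), and a bipartite graph can contain only even cycles.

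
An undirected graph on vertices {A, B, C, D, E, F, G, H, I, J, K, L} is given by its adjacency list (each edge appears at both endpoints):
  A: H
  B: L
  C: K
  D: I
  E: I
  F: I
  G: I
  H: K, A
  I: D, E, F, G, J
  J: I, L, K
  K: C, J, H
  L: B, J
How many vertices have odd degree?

10

Degrees: A:1, B:1, C:1, D:1, E:1, F:1, G:1, H:2, I:5, J:3, K:3, L:2
Odd-degree vertices: A, B, C, D, E, F, G, I, J, K.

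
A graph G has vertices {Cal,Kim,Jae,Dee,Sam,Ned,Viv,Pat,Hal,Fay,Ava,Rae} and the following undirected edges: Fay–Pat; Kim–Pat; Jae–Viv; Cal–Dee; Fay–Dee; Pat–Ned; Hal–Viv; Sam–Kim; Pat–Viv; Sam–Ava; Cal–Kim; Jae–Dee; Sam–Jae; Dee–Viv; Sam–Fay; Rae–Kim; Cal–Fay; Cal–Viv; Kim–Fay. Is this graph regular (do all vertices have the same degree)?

Degrees: Cal:4, Kim:5, Jae:3, Dee:4, Sam:4, Ned:1, Viv:5, Pat:4, Hal:1, Fay:5, Ava:1, Rae:1
Degrees are not all equal (e.g. deg(Ned)=1 but deg(Kim)=5); not regular.

No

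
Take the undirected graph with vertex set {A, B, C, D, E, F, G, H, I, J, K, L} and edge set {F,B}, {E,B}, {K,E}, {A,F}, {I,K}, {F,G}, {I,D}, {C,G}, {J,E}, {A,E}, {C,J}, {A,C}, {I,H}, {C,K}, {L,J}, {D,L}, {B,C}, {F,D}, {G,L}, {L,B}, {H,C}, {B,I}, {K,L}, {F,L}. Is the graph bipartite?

No

D-F-L-D is an odd cycle (length 3), and a bipartite graph can contain only even cycles.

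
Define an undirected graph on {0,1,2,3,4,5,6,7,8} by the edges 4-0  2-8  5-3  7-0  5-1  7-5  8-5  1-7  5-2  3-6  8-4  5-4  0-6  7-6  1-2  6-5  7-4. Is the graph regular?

No

Degrees: 0:3, 1:3, 2:3, 3:2, 4:4, 5:7, 6:4, 7:5, 8:3
Vertex 3 has degree 2 while 5 has degree 7, so the graph is not regular.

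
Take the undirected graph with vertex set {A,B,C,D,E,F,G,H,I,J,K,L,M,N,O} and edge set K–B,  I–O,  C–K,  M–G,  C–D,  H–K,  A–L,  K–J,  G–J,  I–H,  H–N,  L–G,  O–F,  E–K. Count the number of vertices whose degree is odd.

10

Degrees: A:1, B:1, C:2, D:1, E:1, F:1, G:3, H:3, I:2, J:2, K:5, L:2, M:1, N:1, O:2
Odd-degree vertices: A, B, D, E, F, G, H, K, M, N.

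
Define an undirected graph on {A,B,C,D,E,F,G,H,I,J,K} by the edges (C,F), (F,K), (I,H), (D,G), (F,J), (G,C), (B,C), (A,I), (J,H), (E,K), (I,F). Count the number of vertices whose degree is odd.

6

Degrees: A:1, B:1, C:3, D:1, E:1, F:4, G:2, H:2, I:3, J:2, K:2
Odd-degree vertices: A, B, C, D, E, I.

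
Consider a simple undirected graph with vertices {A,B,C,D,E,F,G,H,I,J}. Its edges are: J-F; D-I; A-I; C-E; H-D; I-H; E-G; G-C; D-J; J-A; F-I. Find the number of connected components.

Component: {B}
Component: {C, E, G}
Component: {A, D, F, H, I, J}

3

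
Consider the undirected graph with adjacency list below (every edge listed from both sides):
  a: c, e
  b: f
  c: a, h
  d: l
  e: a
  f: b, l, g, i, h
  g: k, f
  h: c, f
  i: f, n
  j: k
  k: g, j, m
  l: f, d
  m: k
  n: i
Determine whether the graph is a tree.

Yes

The graph has 14 vertices and 13 edges.
It is connected with exactly 13 edges, hence acyclic — it is a tree.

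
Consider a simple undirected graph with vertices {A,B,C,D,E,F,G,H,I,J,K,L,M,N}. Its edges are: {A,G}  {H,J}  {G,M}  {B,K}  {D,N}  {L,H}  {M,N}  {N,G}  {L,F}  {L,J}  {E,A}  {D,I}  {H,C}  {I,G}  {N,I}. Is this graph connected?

No

Component: {B, K}
Component: {C, F, H, J, L}
Component: {A, D, E, G, I, M, N}
No edge joins these 3 groups, so the graph is disconnected.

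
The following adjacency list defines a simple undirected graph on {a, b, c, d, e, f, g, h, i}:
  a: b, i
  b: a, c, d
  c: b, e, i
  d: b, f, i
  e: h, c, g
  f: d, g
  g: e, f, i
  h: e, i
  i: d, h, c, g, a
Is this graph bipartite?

Yes

Color {b, e, f, i} black and {a, c, d, g, h} white. No edge joins two same-colored vertices, so the graph is bipartite.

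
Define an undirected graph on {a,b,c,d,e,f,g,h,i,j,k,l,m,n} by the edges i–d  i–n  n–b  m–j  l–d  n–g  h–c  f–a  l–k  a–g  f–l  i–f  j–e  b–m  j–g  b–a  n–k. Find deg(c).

Neighbors of c: h.

1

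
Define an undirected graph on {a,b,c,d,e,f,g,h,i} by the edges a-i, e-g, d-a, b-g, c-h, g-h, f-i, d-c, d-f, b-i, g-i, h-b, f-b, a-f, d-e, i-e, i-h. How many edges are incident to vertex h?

Neighbors of h: b, c, g, i.

4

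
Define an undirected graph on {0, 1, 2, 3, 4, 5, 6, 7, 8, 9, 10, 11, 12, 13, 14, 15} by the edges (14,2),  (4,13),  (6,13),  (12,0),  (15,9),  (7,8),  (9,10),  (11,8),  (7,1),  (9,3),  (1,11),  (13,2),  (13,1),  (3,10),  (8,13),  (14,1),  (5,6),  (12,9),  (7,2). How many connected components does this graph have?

2

Component: {0, 3, 9, 10, 12, 15}
Component: {1, 2, 4, 5, 6, 7, 8, 11, 13, 14}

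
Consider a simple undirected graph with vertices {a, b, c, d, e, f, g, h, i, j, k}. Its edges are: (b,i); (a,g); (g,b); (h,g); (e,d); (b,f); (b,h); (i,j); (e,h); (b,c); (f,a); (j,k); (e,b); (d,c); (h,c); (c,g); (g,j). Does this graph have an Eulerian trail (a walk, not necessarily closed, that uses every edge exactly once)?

Degrees: a:2, b:6, c:4, d:2, e:3, f:2, g:5, h:4, i:2, j:3, k:1
Odd-degree vertices: e, g, j, k (4 total).
With 4 odd-degree vertices (more than two), no single trail can use every edge.

No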